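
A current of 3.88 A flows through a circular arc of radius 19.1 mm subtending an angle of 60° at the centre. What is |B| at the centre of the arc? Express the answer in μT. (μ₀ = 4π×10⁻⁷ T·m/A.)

The Biot–Savart field of a circular arc at its centre is B = μ₀Iφ/(4πR), with φ = 1.047 rad.
B = (4π×10⁻⁷ × 3.88 × 1.047) / (4π × 0.0191) = 2.13×10⁻⁵ T.

B ≈ 21.3 μT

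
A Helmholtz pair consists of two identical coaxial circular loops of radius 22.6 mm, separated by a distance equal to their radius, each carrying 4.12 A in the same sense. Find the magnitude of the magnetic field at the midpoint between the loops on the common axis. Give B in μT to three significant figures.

B ≈ 164 μT

Each loop contributes B = μ₀IR²/[2(R²+z²)^(3/2)] on the axis, with z measured from that loop.
Loop 1 (z = 0.0113 m): B₁ = 8.20×10⁻⁵ T. Loop 2 (z = 0.0113 m): B₂ = 8.20×10⁻⁵ T.
The fields add: B = B₁ + B₂ = 1.64×10⁻⁴ T.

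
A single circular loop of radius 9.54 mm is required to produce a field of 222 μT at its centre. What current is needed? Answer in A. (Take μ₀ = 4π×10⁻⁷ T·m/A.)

I ≈ 3.37 A

At the centre of a circular loop B = μ₀I/(2R), so I = 2RB/μ₀.
With R = 0.00954 m, I = 2 × 0.00954 × 2.22×10⁻⁴ / (4π×10⁻⁷) = 3.37 A.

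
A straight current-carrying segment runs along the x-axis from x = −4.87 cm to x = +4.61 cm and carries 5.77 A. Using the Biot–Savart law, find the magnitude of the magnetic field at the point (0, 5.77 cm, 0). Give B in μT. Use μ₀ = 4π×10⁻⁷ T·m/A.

B ≈ 12.7 μT

For a finite straight segment, B = (μ₀I/4πd)(sinθ₁ + sinθ₂), where θ₁, θ₂ are the angles from the perpendicular to each end.
The perpendicular distance is d = 0.0577 m; the end-offsets along the wire are a = 0.0487 m and b = 0.0461 m.
sinθ₁ = 0.0487/√(0.0487²+0.0577²) = 0.6450; sinθ₂ = 0.0461/√(0.0461²+0.0577²) = 0.6242.
B = (4π×10⁻⁷ × 5.77) / (4π × 0.0577) × (0.6450 + 0.6242) = 1.27×10⁻⁵ T.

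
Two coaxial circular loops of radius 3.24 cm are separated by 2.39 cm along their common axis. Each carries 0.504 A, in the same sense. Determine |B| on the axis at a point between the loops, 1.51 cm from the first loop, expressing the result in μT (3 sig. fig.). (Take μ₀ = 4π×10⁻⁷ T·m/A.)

B ≈ 16.1 μT

Each loop contributes B = μ₀IR²/[2(R²+z²)^(3/2)] on the axis, with z measured from that loop.
Loop 1 (z = 0.0151 m): B₁ = 7.28×10⁻⁶ T. Loop 2 (z = 0.0088 m): B₂ = 8.78×10⁻⁶ T.
The fields add: B = B₁ + B₂ = 1.61×10⁻⁵ T.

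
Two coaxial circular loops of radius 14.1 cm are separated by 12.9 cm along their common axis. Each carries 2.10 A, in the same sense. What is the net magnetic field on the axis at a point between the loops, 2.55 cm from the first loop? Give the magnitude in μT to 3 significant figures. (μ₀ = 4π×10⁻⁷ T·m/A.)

Each loop contributes B = μ₀IR²/[2(R²+z²)^(3/2)] on the axis, with z measured from that loop.
Loop 1 (z = 0.0255 m): B₁ = 8.92×10⁻⁶ T. Loop 2 (z = 0.1035 m): B₂ = 4.90×10⁻⁶ T.
The fields add: B = B₁ + B₂ = 1.38×10⁻⁵ T.

B ≈ 13.8 μT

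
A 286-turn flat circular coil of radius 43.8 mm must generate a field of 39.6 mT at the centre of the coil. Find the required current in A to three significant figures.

I ≈ 9.65 A

For an N-turn coil, B = Nμ₀I/(2R) with R = 0.0438 m, so I = 2RB/(Nμ₀) = 2 × 0.0438 × 3.96×10⁻² / (286 × 4π×10⁻⁷) = 9.65 A.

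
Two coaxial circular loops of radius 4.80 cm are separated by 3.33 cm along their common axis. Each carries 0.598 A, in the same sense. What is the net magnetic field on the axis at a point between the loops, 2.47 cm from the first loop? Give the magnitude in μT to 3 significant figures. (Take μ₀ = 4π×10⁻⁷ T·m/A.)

Each loop contributes B = μ₀IR²/[2(R²+z²)^(3/2)] on the axis, with z measured from that loop.
Loop 1 (z = 0.0247 m): B₁ = 5.50×10⁻⁶ T. Loop 2 (z = 0.0086 m): B₂ = 7.47×10⁻⁶ T.
The fields add: B = B₁ + B₂ = 1.30×10⁻⁵ T.

B ≈ 13.0 μT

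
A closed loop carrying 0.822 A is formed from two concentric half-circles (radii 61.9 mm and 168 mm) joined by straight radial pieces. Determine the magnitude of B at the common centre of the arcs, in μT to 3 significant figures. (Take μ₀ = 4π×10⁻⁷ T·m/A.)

The radial connectors point toward the centre, so dl × r̂ = 0 and they contribute nothing.
Each semicircle gives μ₀I/(4R): inner arc 4.17×10⁻⁶ T, outer arc 1.54×10⁻⁶ T.
The two arcs carry current in opposite angular senses, so their fields oppose: B = |4.17×10⁻⁶ − 1.54×10⁻⁶| = 2.63×10⁻⁶ T.

B ≈ 2.63 μT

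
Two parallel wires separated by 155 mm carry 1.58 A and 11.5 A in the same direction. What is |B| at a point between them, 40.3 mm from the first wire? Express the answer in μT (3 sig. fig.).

Each long wire gives B = μ₀I/(2πd). Distances are d₁ = 0.0403 m and d₂ = 0.1147 m.
B₁ = 7.84×10⁻⁶ T, B₂ = 2.01×10⁻⁵ T.
Between parallel currents the two contributions point in opposite directions, so they subtract. B = |B₁ − B₂| = |7.84×10⁻⁶ − 2.01×10⁻⁵| = 1.22×10⁻⁵ T.

B ≈ 12.2 μT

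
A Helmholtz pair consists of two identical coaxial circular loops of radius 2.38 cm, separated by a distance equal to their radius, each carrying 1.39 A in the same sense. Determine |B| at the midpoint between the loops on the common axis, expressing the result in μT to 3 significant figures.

Each loop contributes B = μ₀IR²/[2(R²+z²)^(3/2)] on the axis, with z measured from that loop.
Loop 1 (z = 0.0119 m): B₁ = 2.63×10⁻⁵ T. Loop 2 (z = 0.0119 m): B₂ = 2.63×10⁻⁵ T.
The fields add: B = B₁ + B₂ = 5.25×10⁻⁵ T.

B ≈ 52.5 μT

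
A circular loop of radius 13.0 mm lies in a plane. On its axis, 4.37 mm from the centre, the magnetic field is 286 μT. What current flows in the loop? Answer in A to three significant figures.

On the axis of a loop, B = μ₀IR²/[2(R²+z²)^(3/2)], so I = 2B(R²+z²)^(3/2)/(μ₀R²).
R² + z² = 0.000169 + 1.910×10⁻⁵ = 0.0001881 m²; raised to 3/2 gives 2.58×10⁻⁶ m³.
I = 2 × 2.86×10⁻⁴ × 2.58×10⁻⁶ / (1.26×10⁻⁶ × 0.000169) = 6.95 A.

I ≈ 6.95 A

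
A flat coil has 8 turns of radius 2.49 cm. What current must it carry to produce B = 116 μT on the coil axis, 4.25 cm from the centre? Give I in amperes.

For an N-turn coil, B = Nμ₀IR²/[2(R²+z²)^(3/2)] with R = 0.0249 m, z = 0.0425 m, so I = 2B(R²+z²)^(3/2)/(Nμ₀R²) = 2 × 1.16×10⁻⁴ × 1.20×10⁻⁴ / (8 × 4π×10⁻⁷ × 0.00062) = 4.45 A.

I ≈ 4.45 A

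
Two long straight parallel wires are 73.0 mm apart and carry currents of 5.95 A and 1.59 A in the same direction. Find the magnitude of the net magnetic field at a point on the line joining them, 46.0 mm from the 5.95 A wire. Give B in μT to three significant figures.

Each long wire gives B = μ₀I/(2πd). Distances are d₁ = 0.046 m and d₂ = 0.027 m.
B₁ = 2.59×10⁻⁵ T, B₂ = 1.18×10⁻⁵ T.
Between parallel currents the two contributions point in opposite directions, so they subtract. B = |B₁ − B₂| = |2.59×10⁻⁵ − 1.18×10⁻⁵| = 1.41×10⁻⁵ T.

B ≈ 14.1 μT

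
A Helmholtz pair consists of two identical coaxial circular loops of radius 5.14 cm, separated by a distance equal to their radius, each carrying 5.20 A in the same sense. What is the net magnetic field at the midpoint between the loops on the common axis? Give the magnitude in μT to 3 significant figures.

B ≈ 91.0 μT

Each loop contributes B = μ₀IR²/[2(R²+z²)^(3/2)] on the axis, with z measured from that loop.
Loop 1 (z = 0.0257 m): B₁ = 4.55×10⁻⁵ T. Loop 2 (z = 0.0257 m): B₂ = 4.55×10⁻⁵ T.
The fields add: B = B₁ + B₂ = 9.10×10⁻⁵ T.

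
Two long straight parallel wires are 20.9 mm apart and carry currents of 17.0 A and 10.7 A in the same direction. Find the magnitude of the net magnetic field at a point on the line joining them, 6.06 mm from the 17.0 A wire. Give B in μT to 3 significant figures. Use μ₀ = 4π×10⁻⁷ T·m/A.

B ≈ 417 μT

Each long wire gives B = μ₀I/(2πd). Distances are d₁ = 0.00606 m and d₂ = 0.01484 m.
B₁ = 5.61×10⁻⁴ T, B₂ = 1.44×10⁻⁴ T.
Between parallel currents the two contributions point in opposite directions, so they subtract. B = |B₁ − B₂| = |5.61×10⁻⁴ − 1.44×10⁻⁴| = 4.17×10⁻⁴ T.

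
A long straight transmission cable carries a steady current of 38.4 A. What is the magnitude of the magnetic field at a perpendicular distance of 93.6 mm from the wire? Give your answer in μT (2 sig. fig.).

For an infinitely long straight wire, B = μ₀I/(2πd).
B = (4π×10⁻⁷ × 38.4) / (2π × 0.0936) = 8.21×10⁻⁵ T.

B ≈ 82 μT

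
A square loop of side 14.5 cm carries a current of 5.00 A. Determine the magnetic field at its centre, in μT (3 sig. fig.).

Each side is a finite straight segment at perpendicular distance d = a/(2 tan(π/4)) = 0.0725 m from the centre, with end-angles ±π/4.
One side contributes B₁ = (μ₀I/4πd)·2 sin(π/4) = 9.75×10⁻⁶ T.
All 4 sides add in the same direction: B = 4 × 9.75×10⁻⁶ = 3.90×10⁻⁵ T.

B ≈ 39.0 μT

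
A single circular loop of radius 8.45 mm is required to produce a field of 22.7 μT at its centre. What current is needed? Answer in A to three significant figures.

At the centre of a circular loop B = μ₀I/(2R), so I = 2RB/μ₀.
With R = 0.00845 m, I = 2 × 0.00845 × 2.27×10⁻⁵ / (4π×10⁻⁷) = 0.305 A.

I ≈ 0.305 A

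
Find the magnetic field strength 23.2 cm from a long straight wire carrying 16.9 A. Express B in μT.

B ≈ 14.6 μT

For an infinitely long straight wire, B = μ₀I/(2πd).
B = (4π×10⁻⁷ × 16.9) / (2π × 0.232) = 1.46×10⁻⁵ T.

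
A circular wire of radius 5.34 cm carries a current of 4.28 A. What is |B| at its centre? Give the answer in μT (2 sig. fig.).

At the centre of a circular loop the Biot–Savart law gives B = μ₀I/(2R).
B = (4π×10⁻⁷ × 4.28) / (2 × 0.0534) = 5.04×10⁻⁵ T.

B ≈ 50 μT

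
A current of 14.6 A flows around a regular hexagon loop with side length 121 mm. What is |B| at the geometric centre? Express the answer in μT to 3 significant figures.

Each side is a finite straight segment at perpendicular distance d = a/(2 tan(π/6)) = 0.1048 m from the centre, with end-angles ±π/6.
One side contributes B₁ = (μ₀I/4πd)·2 sin(π/6) = 1.39×10⁻⁵ T.
All 6 sides add in the same direction: B = 6 × 1.39×10⁻⁵ = 8.36×10⁻⁵ T.

B ≈ 83.6 μT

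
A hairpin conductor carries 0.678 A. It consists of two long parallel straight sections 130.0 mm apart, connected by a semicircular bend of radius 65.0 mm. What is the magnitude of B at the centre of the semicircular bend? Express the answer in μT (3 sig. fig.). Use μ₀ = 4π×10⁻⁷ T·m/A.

B ≈ 5.36 μT

The semicircular arc contributes B_arc = μ₀I·π/(4πR) = μ₀I/(4R) = 3.28×10⁻⁶ T.
Each semi-infinite lead is at perpendicular distance R = 0.065 m from the centre, with the perpendicular foot at its near end, so it contributes μ₀I/(4πR); both point the same way, together 2.09×10⁻⁶ T.
Arc and leads all point the same direction: B = 3.28×10⁻⁶ + 2.09×10⁻⁶ = 5.36×10⁻⁶ T.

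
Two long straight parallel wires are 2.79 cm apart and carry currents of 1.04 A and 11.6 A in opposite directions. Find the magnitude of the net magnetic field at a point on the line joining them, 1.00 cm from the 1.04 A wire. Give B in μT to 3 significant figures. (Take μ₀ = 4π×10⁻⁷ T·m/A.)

B ≈ 150 μT

Each long wire gives B = μ₀I/(2πd). Distances are d₁ = 0.01 m and d₂ = 0.0179 m.
B₁ = 2.08×10⁻⁵ T, B₂ = 1.30×10⁻⁴ T.
Between antiparallel currents both contributions point the same way, so they add. B = B₁ + B₂ = 2.08×10⁻⁵ + 1.30×10⁻⁴ = 1.50×10⁻⁴ T.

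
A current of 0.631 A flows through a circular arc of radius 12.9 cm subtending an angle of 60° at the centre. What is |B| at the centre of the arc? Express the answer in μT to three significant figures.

The Biot–Savart field of a circular arc at its centre is B = μ₀Iφ/(4πR), with φ = 1.047 rad.
B = (4π×10⁻⁷ × 0.631 × 1.047) / (4π × 0.129) = 5.12×10⁻⁷ T.

B ≈ 0.512 μT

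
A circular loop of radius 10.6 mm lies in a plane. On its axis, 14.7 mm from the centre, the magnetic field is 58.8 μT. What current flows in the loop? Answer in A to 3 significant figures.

I ≈ 4.96 A

On the axis of a loop, B = μ₀IR²/[2(R²+z²)^(3/2)], so I = 2B(R²+z²)^(3/2)/(μ₀R²).
R² + z² = 0.0001124 + 0.0002161 = 0.0003284 m²; raised to 3/2 gives 5.95×10⁻⁶ m³.
I = 2 × 5.88×10⁻⁵ × 5.95×10⁻⁶ / (1.26×10⁻⁶ × 0.0001124) = 4.96 A.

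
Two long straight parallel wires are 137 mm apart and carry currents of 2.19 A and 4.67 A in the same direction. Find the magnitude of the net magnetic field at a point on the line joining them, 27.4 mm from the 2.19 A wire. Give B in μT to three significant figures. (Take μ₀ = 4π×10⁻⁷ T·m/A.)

Each long wire gives B = μ₀I/(2πd). Distances are d₁ = 0.0274 m and d₂ = 0.1096 m.
B₁ = 1.60×10⁻⁵ T, B₂ = 8.52×10⁻⁶ T.
Between parallel currents the two contributions point in opposite directions, so they subtract. B = |B₁ − B₂| = |1.60×10⁻⁵ − 8.52×10⁻⁶| = 7.46×10⁻⁶ T.

B ≈ 7.46 μT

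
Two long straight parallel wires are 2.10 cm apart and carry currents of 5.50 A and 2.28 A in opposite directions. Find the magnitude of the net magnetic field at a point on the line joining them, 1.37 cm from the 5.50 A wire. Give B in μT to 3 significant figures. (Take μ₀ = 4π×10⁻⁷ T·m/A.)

B ≈ 143 μT

Each long wire gives B = μ₀I/(2πd). Distances are d₁ = 0.0137 m and d₂ = 0.0073 m.
B₁ = 8.03×10⁻⁵ T, B₂ = 6.25×10⁻⁵ T.
Between antiparallel currents both contributions point the same way, so they add. B = B₁ + B₂ = 8.03×10⁻⁵ + 6.25×10⁻⁵ = 1.43×10⁻⁴ T.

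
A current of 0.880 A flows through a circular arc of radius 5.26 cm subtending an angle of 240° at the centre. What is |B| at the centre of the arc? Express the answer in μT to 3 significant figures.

The Biot–Savart field of a circular arc at its centre is B = μ₀Iφ/(4πR), with φ = 4.189 rad.
B = (4π×10⁻⁷ × 0.880 × 4.189) / (4π × 0.0526) = 7.01×10⁻⁶ T.

B ≈ 7.01 μT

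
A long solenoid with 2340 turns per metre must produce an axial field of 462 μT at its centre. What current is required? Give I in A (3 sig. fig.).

I ≈ 0.157 A

Inside a long solenoid B = μ₀nI with n = 2340 m⁻¹, so I = B/(μ₀n).
I = 4.62×10⁻⁴ / (4π×10⁻⁷ × 2340) = 0.157 A.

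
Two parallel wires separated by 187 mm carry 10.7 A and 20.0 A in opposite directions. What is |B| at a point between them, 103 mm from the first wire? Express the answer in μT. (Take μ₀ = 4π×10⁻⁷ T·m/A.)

B ≈ 68.4 μT

Each long wire gives B = μ₀I/(2πd). Distances are d₁ = 0.103 m and d₂ = 0.084 m.
B₁ = 2.08×10⁻⁵ T, B₂ = 4.76×10⁻⁵ T.
Between antiparallel currents both contributions point the same way, so they add. B = B₁ + B₂ = 2.08×10⁻⁵ + 4.76×10⁻⁵ = 6.84×10⁻⁵ T.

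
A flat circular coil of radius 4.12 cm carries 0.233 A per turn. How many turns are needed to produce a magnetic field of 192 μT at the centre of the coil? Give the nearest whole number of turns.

For an N-turn coil, B = Nμ₀I/(2R). A single turn gives B₁ = 3.55×10⁻⁶ T with R = 0.0412 m.
N = B/B₁ = 1.92×10⁻⁴ / 3.55×10⁻⁶ = 54.03.

N = 54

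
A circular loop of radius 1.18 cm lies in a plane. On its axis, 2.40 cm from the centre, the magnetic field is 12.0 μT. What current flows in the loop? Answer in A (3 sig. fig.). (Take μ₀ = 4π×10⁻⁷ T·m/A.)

On the axis of a loop, B = μ₀IR²/[2(R²+z²)^(3/2)], so I = 2B(R²+z²)^(3/2)/(μ₀R²).
R² + z² = 0.0001392 + 0.000576 = 0.0007152 m²; raised to 3/2 gives 1.91×10⁻⁵ m³.
I = 2 × 1.20×10⁻⁵ × 1.91×10⁻⁵ / (1.26×10⁻⁶ × 0.0001392) = 2.62 A.

I ≈ 2.62 A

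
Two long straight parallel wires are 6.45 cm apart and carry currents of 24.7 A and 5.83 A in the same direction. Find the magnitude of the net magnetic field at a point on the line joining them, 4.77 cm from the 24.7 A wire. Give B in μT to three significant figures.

Each long wire gives B = μ₀I/(2πd). Distances are d₁ = 0.0477 m and d₂ = 0.0168 m.
B₁ = 1.04×10⁻⁴ T, B₂ = 6.94×10⁻⁵ T.
Between parallel currents the two contributions point in opposite directions, so they subtract. B = |B₁ − B₂| = |1.04×10⁻⁴ − 6.94×10⁻⁵| = 3.42×10⁻⁵ T.

B ≈ 34.2 μT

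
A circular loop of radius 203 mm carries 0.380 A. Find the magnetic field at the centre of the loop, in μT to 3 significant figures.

At the centre of a circular loop the Biot–Savart law gives B = μ₀I/(2R).
B = (4π×10⁻⁷ × 0.380) / (2 × 0.203) = 1.18×10⁻⁶ T.

B ≈ 1.18 μT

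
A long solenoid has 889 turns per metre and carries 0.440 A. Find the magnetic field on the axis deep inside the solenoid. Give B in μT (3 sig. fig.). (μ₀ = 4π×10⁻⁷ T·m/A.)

Inside a long solenoid, B = μ₀nI with n = 889 turns/m.
B = 4π×10⁻⁷ × 889 × 0.440 = 4.92×10⁻⁴ T.

B ≈ 492 μT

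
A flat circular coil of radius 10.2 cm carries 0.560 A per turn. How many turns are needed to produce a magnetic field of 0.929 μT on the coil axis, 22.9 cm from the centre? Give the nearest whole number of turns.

N = 4

For an N-turn coil, B = Nμ₀IR²/[2(R²+z²)^(3/2)]. A single turn gives B₁ = 2.32×10⁻⁷ T with R = 0.102 m, z = 0.229 m.
N = B/B₁ = 9.29×10⁻⁷ / 2.32×10⁻⁷ = 4.00.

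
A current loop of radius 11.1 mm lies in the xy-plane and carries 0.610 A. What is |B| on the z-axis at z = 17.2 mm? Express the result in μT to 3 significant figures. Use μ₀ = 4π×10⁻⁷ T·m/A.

B ≈ 5.50 μT

On the axis of a circular loop, B = μ₀IR² / [2(R²+z²)^(3/2)].
R² + z² = (0.0111)² + (0.0172)² = 0.0004191 m², and (R²+z²)^(3/2) = 8.58×10⁻⁶ m³.
B = (4π×10⁻⁷ × 0.610 × 0.0001232) / (2 × 8.58×10⁻⁶) = 5.50×10⁻⁶ T.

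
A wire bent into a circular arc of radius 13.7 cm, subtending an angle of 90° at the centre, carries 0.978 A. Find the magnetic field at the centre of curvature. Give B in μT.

B ≈ 1.12 μT

The Biot–Savart field of a circular arc at its centre is B = μ₀Iφ/(4πR), with φ = 1.571 rad.
B = (4π×10⁻⁷ × 0.978 × 1.571) / (4π × 0.137) = 1.12×10⁻⁶ T.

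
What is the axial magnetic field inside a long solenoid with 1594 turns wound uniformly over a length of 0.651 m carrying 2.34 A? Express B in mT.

B ≈ 7.20 mT

Inside a long solenoid, B = μ₀nI with n = 2449 turns/m.
B = 4π×10⁻⁷ × 2449 × 2.34 = 7.20×10⁻³ T.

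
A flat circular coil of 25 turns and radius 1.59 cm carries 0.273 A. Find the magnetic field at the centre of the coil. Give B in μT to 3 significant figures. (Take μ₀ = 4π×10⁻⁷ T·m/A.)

For an N-turn flat coil, B = Nμ₀I/(2R) with R = 0.0159 m.
B = 25 × 1.08×10⁻⁵ T = 2.70×10⁻⁴ T.

B ≈ 270 μT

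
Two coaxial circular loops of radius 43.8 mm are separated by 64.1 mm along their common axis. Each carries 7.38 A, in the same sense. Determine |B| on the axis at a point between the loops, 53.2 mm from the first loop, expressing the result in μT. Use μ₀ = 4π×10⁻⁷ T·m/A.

Each loop contributes B = μ₀IR²/[2(R²+z²)^(3/2)] on the axis, with z measured from that loop.
Loop 1 (z = 0.0532 m): B₁ = 2.72×10⁻⁵ T. Loop 2 (z = 0.0109 m): B₂ = 9.67×10⁻⁵ T.
The fields add: B = B₁ + B₂ = 1.24×10⁻⁴ T.

B ≈ 124 μT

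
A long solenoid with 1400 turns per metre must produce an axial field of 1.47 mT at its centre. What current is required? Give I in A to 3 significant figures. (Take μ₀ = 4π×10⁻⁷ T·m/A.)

I ≈ 0.836 A

Inside a long solenoid B = μ₀nI with n = 1400 m⁻¹, so I = B/(μ₀n).
I = 1.47×10⁻³ / (4π×10⁻⁷ × 1400) = 0.836 A.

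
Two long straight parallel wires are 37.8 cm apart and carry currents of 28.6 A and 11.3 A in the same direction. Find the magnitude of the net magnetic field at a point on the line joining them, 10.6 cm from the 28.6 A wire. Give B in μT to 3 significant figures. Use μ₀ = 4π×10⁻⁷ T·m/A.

Each long wire gives B = μ₀I/(2πd). Distances are d₁ = 0.106 m and d₂ = 0.272 m.
B₁ = 5.40×10⁻⁵ T, B₂ = 8.31×10⁻⁶ T.
Between parallel currents the two contributions point in opposite directions, so they subtract. B = |B₁ − B₂| = |5.40×10⁻⁵ − 8.31×10⁻⁶| = 4.57×10⁻⁵ T.

B ≈ 45.7 μT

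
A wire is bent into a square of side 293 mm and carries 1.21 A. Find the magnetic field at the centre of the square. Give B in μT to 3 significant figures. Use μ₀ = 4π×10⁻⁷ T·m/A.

Each side is a finite straight segment at perpendicular distance d = a/(2 tan(π/4)) = 0.1465 m from the centre, with end-angles ±π/4.
One side contributes B₁ = (μ₀I/4πd)·2 sin(π/4) = 1.17×10⁻⁶ T.
All 4 sides add in the same direction: B = 4 × 1.17×10⁻⁶ = 4.67×10⁻⁶ T.

B ≈ 4.67 μT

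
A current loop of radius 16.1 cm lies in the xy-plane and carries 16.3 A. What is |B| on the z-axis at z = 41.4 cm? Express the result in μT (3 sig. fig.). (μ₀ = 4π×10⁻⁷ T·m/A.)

On the axis of a circular loop, B = μ₀IR² / [2(R²+z²)^(3/2)].
R² + z² = (0.161)² + (0.414)² = 0.1973 m², and (R²+z²)^(3/2) = 8.76×10⁻² m³.
B = (4π×10⁻⁷ × 16.3 × 0.02592) / (2 × 8.76×10⁻²) = 3.03×10⁻⁶ T.

B ≈ 3.03 μT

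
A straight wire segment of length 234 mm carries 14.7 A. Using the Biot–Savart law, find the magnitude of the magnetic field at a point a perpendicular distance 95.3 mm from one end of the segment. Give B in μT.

For a finite straight segment, B = (μ₀I/4πd)(sinθ₁ + sinθ₂), where θ₁, θ₂ are the angles from the perpendicular to each end.
The perpendicular foot is at one end, so the two end-offsets along the wire are 0 and L = 0.234 m.
sinθ₁ = 0/√(0²+0.0953²) = 0.0000; sinθ₂ = 0.234/√(0.234²+0.0953²) = 0.9261.
B = (4π×10⁻⁷ × 14.7) / (4π × 0.0953) × (0.0000 + 0.9261) = 1.43×10⁻⁵ T.

B ≈ 14.3 μT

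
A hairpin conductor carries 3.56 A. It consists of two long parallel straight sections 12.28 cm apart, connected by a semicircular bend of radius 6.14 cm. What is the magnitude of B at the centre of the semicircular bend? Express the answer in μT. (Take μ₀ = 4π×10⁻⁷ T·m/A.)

The semicircular arc contributes B_arc = μ₀I·π/(4πR) = μ₀I/(4R) = 1.82×10⁻⁵ T.
Each semi-infinite lead is at perpendicular distance R = 0.0614 m from the centre, with the perpendicular foot at its near end, so it contributes μ₀I/(4πR); both point the same way, together 1.16×10⁻⁵ T.
Arc and leads all point the same direction: B = 1.82×10⁻⁵ + 1.16×10⁻⁵ = 2.98×10⁻⁵ T.

B ≈ 29.8 μT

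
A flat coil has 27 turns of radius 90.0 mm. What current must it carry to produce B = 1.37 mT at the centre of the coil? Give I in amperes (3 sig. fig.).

For an N-turn coil, B = Nμ₀I/(2R) with R = 0.09 m, so I = 2RB/(Nμ₀) = 2 × 0.09 × 1.37×10⁻³ / (27 × 4π×10⁻⁷) = 7.27 A.

I ≈ 7.27 A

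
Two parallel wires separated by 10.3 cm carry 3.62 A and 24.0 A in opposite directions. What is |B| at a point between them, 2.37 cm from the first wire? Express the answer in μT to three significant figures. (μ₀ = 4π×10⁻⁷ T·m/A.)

B ≈ 91.1 μT

Each long wire gives B = μ₀I/(2πd). Distances are d₁ = 0.0237 m and d₂ = 0.0793 m.
B₁ = 3.05×10⁻⁵ T, B₂ = 6.05×10⁻⁵ T.
Between antiparallel currents both contributions point the same way, so they add. B = B₁ + B₂ = 3.05×10⁻⁵ + 6.05×10⁻⁵ = 9.11×10⁻⁵ T.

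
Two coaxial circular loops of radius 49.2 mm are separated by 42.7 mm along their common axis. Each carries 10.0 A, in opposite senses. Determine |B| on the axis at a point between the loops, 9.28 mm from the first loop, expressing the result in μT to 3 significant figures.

B ≈ 48.9 μT

Each loop contributes B = μ₀IR²/[2(R²+z²)^(3/2)] on the axis, with z measured from that loop.
Loop 1 (z = 0.00928 m): B₁ = 1.21×10⁻⁴ T. Loop 2 (z = 0.03342 m): B₂ = 7.23×10⁻⁵ T.
The fields oppose: B = |B₁ − B₂| = 4.89×10⁻⁵ T.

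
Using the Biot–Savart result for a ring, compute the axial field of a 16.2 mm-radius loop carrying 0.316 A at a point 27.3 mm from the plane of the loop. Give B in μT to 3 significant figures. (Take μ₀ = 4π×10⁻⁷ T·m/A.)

On the axis of a circular loop, B = μ₀IR² / [2(R²+z²)^(3/2)].
R² + z² = (0.0162)² + (0.0273)² = 0.001008 m², and (R²+z²)^(3/2) = 3.20×10⁻⁵ m³.
B = (4π×10⁻⁷ × 0.316 × 0.0002624) / (2 × 3.20×10⁻⁵) = 1.63×10⁻⁶ T.

B ≈ 1.63 μT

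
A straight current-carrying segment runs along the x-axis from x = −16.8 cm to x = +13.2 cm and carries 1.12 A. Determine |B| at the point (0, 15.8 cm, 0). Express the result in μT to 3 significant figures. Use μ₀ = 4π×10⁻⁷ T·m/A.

For a finite straight segment, B = (μ₀I/4πd)(sinθ₁ + sinθ₂), where θ₁, θ₂ are the angles from the perpendicular to each end.
The perpendicular distance is d = 0.158 m; the end-offsets along the wire are a = 0.168 m and b = 0.132 m.
sinθ₁ = 0.168/√(0.168²+0.158²) = 0.7285; sinθ₂ = 0.132/√(0.132²+0.158²) = 0.6411.
B = (4π×10⁻⁷ × 1.12) / (4π × 0.158) × (0.7285 + 0.6411) = 9.71×10⁻⁷ T.

B ≈ 0.971 μT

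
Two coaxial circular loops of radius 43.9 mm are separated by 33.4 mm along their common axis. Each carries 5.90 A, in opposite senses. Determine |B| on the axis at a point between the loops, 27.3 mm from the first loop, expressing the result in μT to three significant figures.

Each loop contributes B = μ₀IR²/[2(R²+z²)^(3/2)] on the axis, with z measured from that loop.
Loop 1 (z = 0.0273 m): B₁ = 5.17×10⁻⁵ T. Loop 2 (z = 0.0061 m): B₂ = 8.21×10⁻⁵ T.
The fields oppose: B = |B₁ − B₂| = 3.03×10⁻⁵ T.

B ≈ 30.3 μT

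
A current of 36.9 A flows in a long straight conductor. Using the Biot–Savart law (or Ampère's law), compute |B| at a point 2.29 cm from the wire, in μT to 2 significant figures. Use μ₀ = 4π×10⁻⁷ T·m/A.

B ≈ 320 μT

For an infinitely long straight wire, B = μ₀I/(2πd).
B = (4π×10⁻⁷ × 36.9) / (2π × 0.0229) = 3.22×10⁻⁴ T.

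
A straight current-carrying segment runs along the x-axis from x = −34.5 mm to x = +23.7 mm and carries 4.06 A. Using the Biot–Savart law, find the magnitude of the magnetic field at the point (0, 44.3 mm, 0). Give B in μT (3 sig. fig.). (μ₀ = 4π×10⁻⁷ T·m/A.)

B ≈ 9.95 μT

For a finite straight segment, B = (μ₀I/4πd)(sinθ₁ + sinθ₂), where θ₁, θ₂ are the angles from the perpendicular to each end.
The perpendicular distance is d = 0.0443 m; the end-offsets along the wire are a = 0.0345 m and b = 0.0237 m.
sinθ₁ = 0.0345/√(0.0345²+0.0443²) = 0.6144; sinθ₂ = 0.0237/√(0.0237²+0.0443²) = 0.4717.
B = (4π×10⁻⁷ × 4.06) / (4π × 0.0443) × (0.6144 + 0.4717) = 9.95×10⁻⁶ T.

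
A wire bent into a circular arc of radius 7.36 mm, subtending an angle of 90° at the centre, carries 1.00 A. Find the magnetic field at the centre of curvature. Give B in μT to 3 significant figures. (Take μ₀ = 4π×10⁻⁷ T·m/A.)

The Biot–Savart field of a circular arc at its centre is B = μ₀Iφ/(4πR), with φ = 1.571 rad.
B = (4π×10⁻⁷ × 1.00 × 1.571) / (4π × 0.00736) = 2.13×10⁻⁵ T.

B ≈ 21.3 μT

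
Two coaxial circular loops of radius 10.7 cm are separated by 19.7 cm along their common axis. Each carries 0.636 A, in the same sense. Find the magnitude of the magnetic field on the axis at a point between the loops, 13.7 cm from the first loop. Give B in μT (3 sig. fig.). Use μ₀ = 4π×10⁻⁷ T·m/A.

B ≈ 3.35 μT

Each loop contributes B = μ₀IR²/[2(R²+z²)^(3/2)] on the axis, with z measured from that loop.
Loop 1 (z = 0.137 m): B₁ = 8.71×10⁻⁷ T. Loop 2 (z = 0.06 m): B₂ = 2.48×10⁻⁶ T.
The fields add: B = B₁ + B₂ = 3.35×10⁻⁶ T.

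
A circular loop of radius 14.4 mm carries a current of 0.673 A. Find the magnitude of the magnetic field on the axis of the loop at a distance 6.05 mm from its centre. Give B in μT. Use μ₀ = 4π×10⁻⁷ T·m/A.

On the axis of a circular loop, B = μ₀IR² / [2(R²+z²)^(3/2)].
R² + z² = (0.0144)² + (0.00605)² = 0.000244 m², and (R²+z²)^(3/2) = 3.81×10⁻⁶ m³.
B = (4π×10⁻⁷ × 0.673 × 0.0002074) / (2 × 3.81×10⁻⁶) = 2.30×10⁻⁵ T.

B ≈ 23.0 μT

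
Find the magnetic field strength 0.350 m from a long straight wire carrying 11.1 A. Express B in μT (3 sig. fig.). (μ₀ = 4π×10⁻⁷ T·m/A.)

For an infinitely long straight wire, B = μ₀I/(2πd).
B = (4π×10⁻⁷ × 11.1) / (2π × 0.35) = 6.34×10⁻⁶ T.

B ≈ 6.34 μT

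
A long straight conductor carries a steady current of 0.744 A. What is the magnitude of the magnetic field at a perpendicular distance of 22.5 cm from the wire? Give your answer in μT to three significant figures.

For an infinitely long straight wire, B = μ₀I/(2πd).
B = (4π×10⁻⁷ × 0.744) / (2π × 0.225) = 6.61×10⁻⁷ T.

B ≈ 0.661 μT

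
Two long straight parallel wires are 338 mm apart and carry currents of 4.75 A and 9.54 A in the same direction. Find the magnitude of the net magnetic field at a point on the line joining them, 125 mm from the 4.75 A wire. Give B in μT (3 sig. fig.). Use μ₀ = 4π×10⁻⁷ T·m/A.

Each long wire gives B = μ₀I/(2πd). Distances are d₁ = 0.125 m and d₂ = 0.213 m.
B₁ = 7.60×10⁻⁶ T, B₂ = 8.96×10⁻⁶ T.
Between parallel currents the two contributions point in opposite directions, so they subtract. B = |B₁ − B₂| = |7.60×10⁻⁶ − 8.96×10⁻⁶| = 1.36×10⁻⁶ T.

B ≈ 1.36 μT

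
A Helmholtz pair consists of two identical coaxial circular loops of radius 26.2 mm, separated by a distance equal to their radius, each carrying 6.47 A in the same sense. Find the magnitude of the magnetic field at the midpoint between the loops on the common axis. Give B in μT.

B ≈ 222 μT

Each loop contributes B = μ₀IR²/[2(R²+z²)^(3/2)] on the axis, with z measured from that loop.
Loop 1 (z = 0.0131 m): B₁ = 1.11×10⁻⁴ T. Loop 2 (z = 0.0131 m): B₂ = 1.11×10⁻⁴ T.
The fields add: B = B₁ + B₂ = 2.22×10⁻⁴ T.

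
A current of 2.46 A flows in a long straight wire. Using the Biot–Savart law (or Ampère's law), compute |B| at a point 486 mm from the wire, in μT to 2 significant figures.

B ≈ 1.0 μT

For an infinitely long straight wire, B = μ₀I/(2πd).
B = (4π×10⁻⁷ × 2.46) / (2π × 0.486) = 1.01×10⁻⁶ T.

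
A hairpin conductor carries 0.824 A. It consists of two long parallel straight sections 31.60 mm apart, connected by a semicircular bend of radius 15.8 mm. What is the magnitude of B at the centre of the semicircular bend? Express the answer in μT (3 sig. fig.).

B ≈ 26.8 μT

The semicircular arc contributes B_arc = μ₀I·π/(4πR) = μ₀I/(4R) = 1.64×10⁻⁵ T.
Each semi-infinite lead is at perpendicular distance R = 0.0158 m from the centre, with the perpendicular foot at its near end, so it contributes μ₀I/(4πR); both point the same way, together 1.04×10⁻⁵ T.
Arc and leads all point the same direction: B = 1.64×10⁻⁵ + 1.04×10⁻⁵ = 2.68×10⁻⁵ T.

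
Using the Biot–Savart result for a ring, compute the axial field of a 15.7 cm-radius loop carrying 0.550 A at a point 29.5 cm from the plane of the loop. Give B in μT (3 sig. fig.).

On the axis of a circular loop, B = μ₀IR² / [2(R²+z²)^(3/2)].
R² + z² = (0.157)² + (0.295)² = 0.1117 m², and (R²+z²)^(3/2) = 3.73×10⁻² m³.
B = (4π×10⁻⁷ × 0.550 × 0.02465) / (2 × 3.73×10⁻²) = 2.28×10⁻⁷ T.

B ≈ 0.228 μT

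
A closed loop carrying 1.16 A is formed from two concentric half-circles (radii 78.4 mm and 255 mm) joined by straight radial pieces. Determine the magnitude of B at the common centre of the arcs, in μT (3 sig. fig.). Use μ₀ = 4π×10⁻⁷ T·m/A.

The radial connectors point toward the centre, so dl × r̂ = 0 and they contribute nothing.
Each semicircle gives μ₀I/(4R): inner arc 4.65×10⁻⁶ T, outer arc 1.43×10⁻⁶ T.
The two arcs carry current in opposite angular senses, so their fields oppose: B = |4.65×10⁻⁶ − 1.43×10⁻⁶| = 3.22×10⁻⁶ T.

B ≈ 3.22 μT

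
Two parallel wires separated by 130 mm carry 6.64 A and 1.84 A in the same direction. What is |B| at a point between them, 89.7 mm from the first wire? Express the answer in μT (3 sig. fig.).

Each long wire gives B = μ₀I/(2πd). Distances are d₁ = 0.0897 m and d₂ = 0.0403 m.
B₁ = 1.48×10⁻⁵ T, B₂ = 9.13×10⁻⁶ T.
Between parallel currents the two contributions point in opposite directions, so they subtract. B = |B₁ − B₂| = |1.48×10⁻⁵ − 9.13×10⁻⁶| = 5.67×10⁻⁶ T.

B ≈ 5.67 μT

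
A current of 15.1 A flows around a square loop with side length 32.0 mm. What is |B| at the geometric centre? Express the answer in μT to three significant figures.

Each side is a finite straight segment at perpendicular distance d = a/(2 tan(π/4)) = 0.016 m from the centre, with end-angles ±π/4.
One side contributes B₁ = (μ₀I/4πd)·2 sin(π/4) = 1.33×10⁻⁴ T.
All 4 sides add in the same direction: B = 4 × 1.33×10⁻⁴ = 5.34×10⁻⁴ T.

B ≈ 534 μT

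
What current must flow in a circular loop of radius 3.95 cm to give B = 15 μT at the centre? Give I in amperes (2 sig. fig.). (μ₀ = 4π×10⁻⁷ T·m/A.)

At the centre of a circular loop B = μ₀I/(2R), so I = 2RB/μ₀.
With R = 0.0395 m, I = 2 × 0.0395 × 1.50×10⁻⁵ / (4π×10⁻⁷) = 0.943 A.

I ≈ 0.94 A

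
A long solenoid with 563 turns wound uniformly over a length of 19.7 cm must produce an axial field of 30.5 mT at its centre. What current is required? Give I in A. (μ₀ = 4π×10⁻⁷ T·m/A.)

Inside a long solenoid B = μ₀nI with n = 2858 m⁻¹, so I = B/(μ₀n).
I = 3.05×10⁻² / (4π×10⁻⁷ × 2858) = 8.49 A.

I ≈ 8.49 A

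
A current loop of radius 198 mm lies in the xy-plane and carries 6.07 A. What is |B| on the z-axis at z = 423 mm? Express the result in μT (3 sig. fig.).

B ≈ 1.47 μT

On the axis of a circular loop, B = μ₀IR² / [2(R²+z²)^(3/2)].
R² + z² = (0.198)² + (0.423)² = 0.2181 m², and (R²+z²)^(3/2) = 0.102 m³.
B = (4π×10⁻⁷ × 6.07 × 0.0392) / (2 × 0.102) = 1.47×10⁻⁶ T.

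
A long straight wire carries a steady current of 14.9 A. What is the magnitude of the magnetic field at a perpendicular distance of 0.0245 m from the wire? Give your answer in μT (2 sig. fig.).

For an infinitely long straight wire, B = μ₀I/(2πd).
B = (4π×10⁻⁷ × 14.9) / (2π × 0.0245) = 1.22×10⁻⁴ T.

B ≈ 120 μT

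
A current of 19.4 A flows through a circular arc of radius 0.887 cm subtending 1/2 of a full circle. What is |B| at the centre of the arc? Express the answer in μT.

B ≈ 687 μT

The Biot–Savart field of a circular arc at its centre is B = μ₀Iφ/(4πR), with φ = 3.142 rad.
B = (4π×10⁻⁷ × 19.4 × 3.142) / (4π × 0.00887) = 6.87×10⁻⁴ T.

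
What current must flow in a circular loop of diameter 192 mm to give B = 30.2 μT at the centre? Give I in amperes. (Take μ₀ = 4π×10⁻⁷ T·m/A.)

At the centre of a circular loop B = μ₀I/(2R), so I = 2RB/μ₀.
With R = 0.096 m, I = 2 × 0.096 × 3.02×10⁻⁵ / (4π×10⁻⁷) = 4.61 A.

I ≈ 4.61 A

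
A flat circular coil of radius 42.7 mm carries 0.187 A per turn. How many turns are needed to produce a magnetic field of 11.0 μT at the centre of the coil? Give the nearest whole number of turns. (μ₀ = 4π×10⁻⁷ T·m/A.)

For an N-turn coil, B = Nμ₀I/(2R). A single turn gives B₁ = 2.75×10⁻⁶ T with R = 0.0427 m.
N = B/B₁ = 1.10×10⁻⁵ / 2.75×10⁻⁶ = 4.00.

N = 4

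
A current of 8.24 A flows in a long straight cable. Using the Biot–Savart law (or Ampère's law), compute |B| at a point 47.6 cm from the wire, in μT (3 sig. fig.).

B ≈ 3.46 μT

For an infinitely long straight wire, B = μ₀I/(2πd).
B = (4π×10⁻⁷ × 8.24) / (2π × 0.476) = 3.46×10⁻⁶ T.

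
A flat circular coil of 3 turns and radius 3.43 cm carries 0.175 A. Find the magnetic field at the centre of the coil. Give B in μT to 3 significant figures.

For an N-turn flat coil, B = Nμ₀I/(2R) with R = 0.0343 m.
B = 3 × 3.21×10⁻⁶ T = 9.62×10⁻⁶ T.

B ≈ 9.62 μT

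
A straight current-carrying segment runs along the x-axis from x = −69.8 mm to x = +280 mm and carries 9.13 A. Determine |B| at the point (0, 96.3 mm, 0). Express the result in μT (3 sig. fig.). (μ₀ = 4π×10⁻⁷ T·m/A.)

B ≈ 14.5 μT

For a finite straight segment, B = (μ₀I/4πd)(sinθ₁ + sinθ₂), where θ₁, θ₂ are the angles from the perpendicular to each end.
The perpendicular distance is d = 0.0963 m; the end-offsets along the wire are a = 0.0698 m and b = 0.28 m.
sinθ₁ = 0.0698/√(0.0698²+0.0963²) = 0.5869; sinθ₂ = 0.28/√(0.28²+0.0963²) = 0.9456.
B = (4π×10⁻⁷ × 9.13) / (4π × 0.0963) × (0.5869 + 0.9456) = 1.45×10⁻⁵ T.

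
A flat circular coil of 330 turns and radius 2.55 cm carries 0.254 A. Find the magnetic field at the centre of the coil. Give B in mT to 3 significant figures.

B ≈ 2.07 mT

For an N-turn flat coil, B = Nμ₀I/(2R) with R = 0.0255 m.
B = 330 × 6.26×10⁻⁶ T = 2.07×10⁻³ T.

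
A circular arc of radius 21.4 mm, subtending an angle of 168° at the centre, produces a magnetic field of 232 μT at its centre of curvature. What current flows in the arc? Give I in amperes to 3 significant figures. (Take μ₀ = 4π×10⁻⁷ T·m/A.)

I ≈ 16.9 A

For a circular arc, B = μ₀Iφ/(4πR) with φ in radians; here φ = 2.932 rad.
So I = 4πRB/(μ₀φ) = 4π × 0.0214 × 2.32×10⁻⁴ / (4π×10⁻⁷ × 2.932) = 16.9 A.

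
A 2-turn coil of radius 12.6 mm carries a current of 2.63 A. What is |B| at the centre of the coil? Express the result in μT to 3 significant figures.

For an N-turn flat coil, B = Nμ₀I/(2R) with R = 0.0126 m.
B = 2 × 1.31×10⁻⁴ T = 2.62×10⁻⁴ T.

B ≈ 262 μT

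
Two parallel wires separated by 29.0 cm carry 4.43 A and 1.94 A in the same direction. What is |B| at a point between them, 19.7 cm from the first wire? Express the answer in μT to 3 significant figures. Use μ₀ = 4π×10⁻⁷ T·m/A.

Each long wire gives B = μ₀I/(2πd). Distances are d₁ = 0.197 m and d₂ = 0.093 m.
B₁ = 4.50×10⁻⁶ T, B₂ = 4.17×10⁻⁶ T.
Between parallel currents the two contributions point in opposite directions, so they subtract. B = |B₁ − B₂| = |4.50×10⁻⁶ − 4.17×10⁻⁶| = 3.25×10⁻⁷ T.

B ≈ 0.325 μT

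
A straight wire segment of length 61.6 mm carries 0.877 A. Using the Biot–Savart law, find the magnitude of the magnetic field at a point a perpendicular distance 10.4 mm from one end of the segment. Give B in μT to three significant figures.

For a finite straight segment, B = (μ₀I/4πd)(sinθ₁ + sinθ₂), where θ₁, θ₂ are the angles from the perpendicular to each end.
The perpendicular foot is at one end, so the two end-offsets along the wire are 0 and L = 0.0616 m.
sinθ₁ = 0/√(0²+0.0104²) = 0.0000; sinθ₂ = 0.0616/√(0.0616²+0.0104²) = 0.9860.
B = (4π×10⁻⁷ × 0.877) / (4π × 0.0104) × (0.0000 + 0.9860) = 8.32×10⁻⁶ T.

B ≈ 8.32 μT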